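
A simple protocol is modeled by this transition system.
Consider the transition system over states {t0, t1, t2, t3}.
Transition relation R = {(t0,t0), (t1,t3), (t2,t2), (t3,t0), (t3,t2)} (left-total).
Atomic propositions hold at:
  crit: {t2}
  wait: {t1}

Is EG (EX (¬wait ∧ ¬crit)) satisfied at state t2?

Sat(¬wait) = {t0, t2, t3}
Sat(¬crit) = {t0, t1, t3}
Sat(¬wait ∧ ¬crit) = {t0, t3}
Sat(EX (¬wait ∧ ¬crit)) = {s : some successor in {t0, t3}} = {t0, t1, t3}
EG (EX (¬wait ∧ ¬crit)): greatest fixpoint, start Z0 = {t0, t1, t3}, keep only states in Sat with some successor in Z. Already a fixed point.
Sat(EG (EX (¬wait ∧ ¬crit))) = {t0, t1, t3}
t2 ∉ Sat(EG (EX (¬wait ∧ ¬crit))) = {t0, t1, t3}, so the formula does not hold at t2.

No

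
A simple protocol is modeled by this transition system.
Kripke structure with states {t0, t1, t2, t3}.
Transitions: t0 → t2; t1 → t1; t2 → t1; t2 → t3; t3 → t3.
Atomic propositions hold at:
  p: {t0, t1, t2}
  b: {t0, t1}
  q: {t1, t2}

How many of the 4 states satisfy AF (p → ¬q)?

Sat(¬q) = {t0, t3}
Sat(p → ¬q) = {t0, t3}
AF (p → ¬q): least fixpoint, start Z0 = {t0, t3}, add states with every successor in Z. Already a fixed point.
Sat(AF (p → ¬q)) = {t0, t3}
|Sat(AF (p → ¬q))| = |{t0, t3}| = 2.

2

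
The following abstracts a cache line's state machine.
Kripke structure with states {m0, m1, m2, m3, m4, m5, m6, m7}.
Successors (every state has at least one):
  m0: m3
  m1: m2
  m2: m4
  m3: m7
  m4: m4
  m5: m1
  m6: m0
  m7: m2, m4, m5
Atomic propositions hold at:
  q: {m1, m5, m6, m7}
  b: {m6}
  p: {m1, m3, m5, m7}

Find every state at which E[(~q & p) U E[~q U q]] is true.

{m0, m1, m3, m5, m6, m7}

Sat(~q) = {m0, m2, m3, m4}
Sat(~q & p) = {m3}
E[~q U q]: least fixpoint, start Z0 = Sat(q) = {m1, m5, m6, m7}, add states in Sat(~q) with some successor in Z. Z1 = {m1, m3, m5, m6, m7}; Z2 = {m0, m1, m3, m5, m6, m7}; fixed.
Sat(E[~q U q]) = {m0, m1, m3, m5, m6, m7}
E[(~q & p) U E[~q U q]]: least fixpoint, start Z0 = Sat(E[~q U q]) = {m0, m1, m3, m5, m6, m7}, add states in Sat(~q & p) with some successor in Z. Already a fixed point.
Sat(E[(~q & p) U E[~q U q]]) = {m0, m1, m3, m5, m6, m7}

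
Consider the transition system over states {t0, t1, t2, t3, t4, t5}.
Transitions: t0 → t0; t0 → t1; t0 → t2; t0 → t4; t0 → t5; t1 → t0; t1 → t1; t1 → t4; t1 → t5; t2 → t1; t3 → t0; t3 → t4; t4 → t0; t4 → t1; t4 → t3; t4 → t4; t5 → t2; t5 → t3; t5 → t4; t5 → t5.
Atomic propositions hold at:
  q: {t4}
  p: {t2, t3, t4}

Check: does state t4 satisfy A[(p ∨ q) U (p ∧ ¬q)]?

Sat(p ∨ q) = {t2, t3, t4}
Sat(¬q) = {t0, t1, t2, t3, t5}
Sat(p ∧ ¬q) = {t2, t3}
A[(p ∨ q) U (p ∧ ¬q)]: least fixpoint, start Z0 = Sat((p ∧ ¬q)) = {t2, t3}, add states in Sat(p ∨ q) with every successor in Z. Already a fixed point.
Sat(A[(p ∨ q) U (p ∧ ¬q)]) = {t2, t3}
t4 ∉ Sat(A[(p ∨ q) U (p ∧ ¬q)]) = {t2, t3}, so the formula does not hold at t4.

No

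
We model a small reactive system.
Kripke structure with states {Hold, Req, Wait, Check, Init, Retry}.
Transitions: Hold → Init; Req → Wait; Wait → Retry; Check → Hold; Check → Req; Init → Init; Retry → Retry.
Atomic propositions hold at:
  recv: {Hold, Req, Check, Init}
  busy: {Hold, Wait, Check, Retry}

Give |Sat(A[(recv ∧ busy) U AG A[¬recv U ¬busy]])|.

Sat(recv ∧ busy) = {Hold, Check}
Sat(¬recv) = {Wait, Retry}
Sat(¬busy) = {Req, Init}
A[¬recv U ¬busy]: least fixpoint, start Z0 = Sat(¬busy) = {Req, Init}, add states in Sat(¬recv) with every successor in Z. Already a fixed point.
Sat(A[¬recv U ¬busy]) = {Req, Init}
AG A[¬recv U ¬busy]: greatest fixpoint, start Z0 = {Req, Init}, keep only states in Sat with every successor in Z. Z1 = {Init}; fixed.
Sat(AG A[¬recv U ¬busy]) = {Init}
A[(recv ∧ busy) U AG A[¬recv U ¬busy]]: least fixpoint, start Z0 = Sat(AG A[¬recv U ¬busy]) = {Init}, add states in Sat(recv ∧ busy) with every successor in Z. Z1 = {Hold, Init}; fixed.
Sat(A[(recv ∧ busy) U AG A[¬recv U ¬busy]]) = {Hold, Init}
|Sat(A[(recv ∧ busy) U AG A[¬recv U ¬busy]])| = |{Hold, Init}| = 2.

2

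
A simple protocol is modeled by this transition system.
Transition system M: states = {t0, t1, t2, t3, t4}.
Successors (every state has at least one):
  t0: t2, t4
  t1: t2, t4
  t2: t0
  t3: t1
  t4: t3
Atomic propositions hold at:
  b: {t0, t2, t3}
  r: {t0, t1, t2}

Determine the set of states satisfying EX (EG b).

{t0, t1, t2}

EG b: greatest fixpoint, start Z0 = {t0, t2, t3}, keep only states in Sat with some successor in Z. Z1 = {t0, t2}; fixed.
Sat(EG b) = {t0, t2}
Sat(EX (EG b)) = {s : some successor in {t0, t2}} = {t0, t1, t2}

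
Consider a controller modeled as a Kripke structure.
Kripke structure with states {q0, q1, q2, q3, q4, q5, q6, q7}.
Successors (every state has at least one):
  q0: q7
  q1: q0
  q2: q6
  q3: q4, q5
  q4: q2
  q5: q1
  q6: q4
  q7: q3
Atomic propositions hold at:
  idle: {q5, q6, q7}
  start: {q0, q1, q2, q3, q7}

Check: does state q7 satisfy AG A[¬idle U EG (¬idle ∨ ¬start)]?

Sat(¬idle) = {q0, q1, q2, q3, q4}
Sat(¬start) = {q4, q5, q6}
Sat(¬idle ∨ ¬start) = {q0, q1, q2, q3, q4, q5, q6}
EG (¬idle ∨ ¬start): greatest fixpoint, start Z0 = {q0, q1, q2, q3, q4, q5, q6}, keep only states in Sat with some successor in Z. Z1 = {q1, q2, q3, q4, q5, q6}; Z2 = {q2, q3, q4, q5, q6}; Z3 = {q2, q3, q4, q6}; fixed.
Sat(EG (¬idle ∨ ¬start)) = {q2, q3, q4, q6}
A[¬idle U EG (¬idle ∨ ¬start)]: least fixpoint, start Z0 = Sat(EG (¬idle ∨ ¬start)) = {q2, q3, q4, q6}, add states in Sat(¬idle) with every successor in Z. Already a fixed point.
Sat(A[¬idle U EG (¬idle ∨ ¬start)]) = {q2, q3, q4, q6}
AG A[¬idle U EG (¬idle ∨ ¬start)]: greatest fixpoint, start Z0 = {q2, q3, q4, q6}, keep only states in Sat with every successor in Z. Z1 = {q2, q4, q6}; fixed.
Sat(AG A[¬idle U EG (¬idle ∨ ¬start)]) = {q2, q4, q6}
q7 ∉ Sat(AG A[¬idle U EG (¬idle ∨ ¬start)]) = {q2, q4, q6}, so the formula does not hold at q7.

No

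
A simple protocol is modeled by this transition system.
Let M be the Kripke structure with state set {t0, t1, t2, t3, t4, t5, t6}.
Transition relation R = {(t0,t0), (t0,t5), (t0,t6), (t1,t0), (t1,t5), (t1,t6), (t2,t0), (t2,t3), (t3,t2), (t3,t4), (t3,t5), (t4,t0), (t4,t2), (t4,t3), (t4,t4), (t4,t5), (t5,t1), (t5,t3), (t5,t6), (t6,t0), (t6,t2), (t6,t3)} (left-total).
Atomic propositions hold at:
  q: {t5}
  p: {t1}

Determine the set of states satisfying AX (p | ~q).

{t2, t5, t6}

Sat(~q) = {t0, t1, t2, t3, t4, t6}
Sat(p | ~q) = {t0, t1, t2, t3, t4, t6}
Sat(AX (p | ~q)) = {s : every successor in {t0, t1, t2, t3, t4, t6}} = {t2, t5, t6}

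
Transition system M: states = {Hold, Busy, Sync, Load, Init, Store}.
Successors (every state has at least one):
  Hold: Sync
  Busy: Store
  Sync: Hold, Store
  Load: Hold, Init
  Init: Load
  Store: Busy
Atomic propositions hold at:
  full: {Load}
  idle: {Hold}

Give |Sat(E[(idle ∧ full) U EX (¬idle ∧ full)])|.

Sat(idle ∧ full) = ∅
Sat(¬idle) = {Busy, Sync, Load, Init, Store}
Sat(¬idle ∧ full) = {Load}
Sat(EX (¬idle ∧ full)) = {s : some successor in {Load}} = {Init}
E[(idle ∧ full) U EX (¬idle ∧ full)]: least fixpoint, start Z0 = Sat(EX (¬idle ∧ full)) = {Init}, add states in Sat(idle ∧ full) with some successor in Z. Already a fixed point.
Sat(E[(idle ∧ full) U EX (¬idle ∧ full)]) = {Init}
|Sat(E[(idle ∧ full) U EX (¬idle ∧ full)])| = |{Init}| = 1.

1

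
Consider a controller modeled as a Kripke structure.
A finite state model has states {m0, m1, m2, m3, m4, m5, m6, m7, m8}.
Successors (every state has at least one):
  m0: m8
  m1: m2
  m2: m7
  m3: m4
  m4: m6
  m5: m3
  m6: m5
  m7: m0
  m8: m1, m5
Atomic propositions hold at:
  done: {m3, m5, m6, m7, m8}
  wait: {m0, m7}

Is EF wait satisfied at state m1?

Yes

EF wait: least fixpoint, start Z0 = {m0, m7}, add states with some successor in Z. Z1 = {m0, m2, m7}; Z2 = {m0, m1, m2, m7}; Z3 = {m0, m1, m2, m7, m8}; fixed.
Sat(EF wait) = {m0, m1, m2, m7, m8}
m1 ∈ Sat(EF wait) = {m0, m1, m2, m7, m8}, so the formula holds at m1.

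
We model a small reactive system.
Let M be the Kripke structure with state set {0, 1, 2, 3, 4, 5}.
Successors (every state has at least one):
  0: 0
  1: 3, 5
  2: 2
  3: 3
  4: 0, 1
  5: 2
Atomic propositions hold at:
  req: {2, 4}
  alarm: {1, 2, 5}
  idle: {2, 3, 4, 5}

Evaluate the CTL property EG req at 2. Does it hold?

Yes

EG req: greatest fixpoint, start Z0 = {2, 4}, keep only states in Sat with some successor in Z. Z1 = {2}; fixed.
Sat(EG req) = {2}
2 ∈ Sat(EG req) = {2}, so the formula holds at 2.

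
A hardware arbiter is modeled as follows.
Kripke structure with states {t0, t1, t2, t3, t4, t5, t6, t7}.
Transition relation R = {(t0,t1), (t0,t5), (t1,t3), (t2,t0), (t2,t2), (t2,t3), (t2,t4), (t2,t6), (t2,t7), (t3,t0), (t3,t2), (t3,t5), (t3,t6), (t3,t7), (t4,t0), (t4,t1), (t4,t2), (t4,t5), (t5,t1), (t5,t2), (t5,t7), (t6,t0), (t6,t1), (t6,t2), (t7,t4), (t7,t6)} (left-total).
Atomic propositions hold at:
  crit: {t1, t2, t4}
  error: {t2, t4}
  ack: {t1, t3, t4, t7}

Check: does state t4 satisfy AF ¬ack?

No

Sat(¬ack) = {t0, t2, t5, t6}
AF ¬ack: least fixpoint, start Z0 = {t0, t2, t5, t6}, add states with every successor in Z. Already a fixed point.
Sat(AF ¬ack) = {t0, t2, t5, t6}
t4 ∉ Sat(AF ¬ack) = {t0, t2, t5, t6}, so the formula does not hold at t4.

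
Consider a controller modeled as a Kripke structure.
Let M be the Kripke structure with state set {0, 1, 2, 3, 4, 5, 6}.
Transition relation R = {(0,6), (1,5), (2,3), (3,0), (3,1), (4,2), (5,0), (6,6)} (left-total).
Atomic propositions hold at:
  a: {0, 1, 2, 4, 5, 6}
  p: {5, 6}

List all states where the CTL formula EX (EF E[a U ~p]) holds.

Sat(~p) = {0, 1, 2, 3, 4}
E[a U ~p]: least fixpoint, start Z0 = Sat(~p) = {0, 1, 2, 3, 4}, add states in Sat(a) with some successor in Z. Z1 = {0, 1, 2, 3, 4, 5}; fixed.
Sat(E[a U ~p]) = {0, 1, 2, 3, 4, 5}
EF E[a U ~p]: least fixpoint, start Z0 = {0, 1, 2, 3, 4, 5}, add states with some successor in Z. Already a fixed point.
Sat(EF E[a U ~p]) = {0, 1, 2, 3, 4, 5}
Sat(EX (EF E[a U ~p])) = {s : some successor in {0, 1, 2, 3, 4, 5}} = {1, 2, 3, 4, 5}

{1, 2, 3, 4, 5}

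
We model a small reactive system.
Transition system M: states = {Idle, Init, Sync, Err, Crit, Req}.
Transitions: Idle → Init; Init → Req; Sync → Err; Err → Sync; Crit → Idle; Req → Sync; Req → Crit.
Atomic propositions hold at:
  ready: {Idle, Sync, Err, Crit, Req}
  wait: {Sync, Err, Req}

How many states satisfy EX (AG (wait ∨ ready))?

Sat(wait ∨ ready) = {Idle, Sync, Err, Crit, Req}
AG (wait ∨ ready): greatest fixpoint, start Z0 = {Idle, Sync, Err, Crit, Req}, keep only states in Sat with every successor in Z. Z1 = {Sync, Err, Crit, Req}; Z2 = {Sync, Err, Req}; Z3 = {Sync, Err}; fixed.
Sat(AG (wait ∨ ready)) = {Sync, Err}
Sat(EX (AG (wait ∨ ready))) = {s : some successor in {Sync, Err}} = {Sync, Err, Req}
|Sat(EX (AG (wait ∨ ready)))| = |{Sync, Err, Req}| = 3.

3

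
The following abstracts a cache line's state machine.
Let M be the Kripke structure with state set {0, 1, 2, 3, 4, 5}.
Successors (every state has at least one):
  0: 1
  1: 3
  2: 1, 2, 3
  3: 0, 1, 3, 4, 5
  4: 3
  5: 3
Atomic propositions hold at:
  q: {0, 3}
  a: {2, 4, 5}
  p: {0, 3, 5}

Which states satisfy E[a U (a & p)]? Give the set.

Sat(a & p) = {5}
E[a U (a & p)]: least fixpoint, start Z0 = Sat((a & p)) = {5}, add states in Sat(a) with some successor in Z. Already a fixed point.
Sat(E[a U (a & p)]) = {5}

{5}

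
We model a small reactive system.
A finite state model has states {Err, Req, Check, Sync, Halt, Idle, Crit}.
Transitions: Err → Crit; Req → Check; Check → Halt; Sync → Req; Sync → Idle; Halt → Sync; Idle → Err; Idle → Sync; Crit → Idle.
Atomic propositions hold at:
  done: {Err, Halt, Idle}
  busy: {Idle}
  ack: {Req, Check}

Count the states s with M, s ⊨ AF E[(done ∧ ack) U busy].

Sat(done ∧ ack) = ∅
E[(done ∧ ack) U busy]: least fixpoint, start Z0 = Sat(busy) = {Idle}, add states in Sat(done ∧ ack) with some successor in Z. Already a fixed point.
Sat(E[(done ∧ ack) U busy]) = {Idle}
AF E[(done ∧ ack) U busy]: least fixpoint, start Z0 = {Idle}, add states with every successor in Z. Z1 = {Idle, Crit}; Z2 = {Err, Idle, Crit}; fixed.
Sat(AF E[(done ∧ ack) U busy]) = {Err, Idle, Crit}
|Sat(AF E[(done ∧ ack) U busy])| = |{Err, Idle, Crit}| = 3.

3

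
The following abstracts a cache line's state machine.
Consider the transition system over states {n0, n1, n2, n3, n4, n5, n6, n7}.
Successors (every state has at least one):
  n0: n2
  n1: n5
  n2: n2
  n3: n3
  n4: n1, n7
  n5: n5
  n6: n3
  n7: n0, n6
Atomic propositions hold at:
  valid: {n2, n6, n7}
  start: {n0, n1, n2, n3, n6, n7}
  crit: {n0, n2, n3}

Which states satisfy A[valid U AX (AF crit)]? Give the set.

AF crit: least fixpoint, start Z0 = {n0, n2, n3}, add states with every successor in Z. Z1 = {n0, n2, n3, n6}; Z2 = {n0, n2, n3, n6, n7}; fixed.
Sat(AF crit) = {n0, n2, n3, n6, n7}
Sat(AX (AF crit)) = {s : every successor in {n0, n2, n3, n6, n7}} = {n0, n2, n3, n6, n7}
A[valid U AX (AF crit)]: least fixpoint, start Z0 = Sat(AX (AF crit)) = {n0, n2, n3, n6, n7}, add states in Sat(valid) with every successor in Z. Already a fixed point.
Sat(A[valid U AX (AF crit)]) = {n0, n2, n3, n6, n7}

{n0, n2, n3, n6, n7}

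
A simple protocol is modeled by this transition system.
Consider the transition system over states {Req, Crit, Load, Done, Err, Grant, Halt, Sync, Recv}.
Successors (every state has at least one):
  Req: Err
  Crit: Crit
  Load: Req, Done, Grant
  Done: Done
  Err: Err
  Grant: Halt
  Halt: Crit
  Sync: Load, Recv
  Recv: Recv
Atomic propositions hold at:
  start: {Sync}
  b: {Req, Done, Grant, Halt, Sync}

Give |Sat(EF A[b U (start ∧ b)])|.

Sat(start ∧ b) = {Sync}
A[b U (start ∧ b)]: least fixpoint, start Z0 = Sat((start ∧ b)) = {Sync}, add states in Sat(b) with every successor in Z. Already a fixed point.
Sat(A[b U (start ∧ b)]) = {Sync}
EF A[b U (start ∧ b)]: least fixpoint, start Z0 = {Sync}, add states with some successor in Z. Already a fixed point.
Sat(EF A[b U (start ∧ b)]) = {Sync}
|Sat(EF A[b U (start ∧ b)])| = |{Sync}| = 1.

1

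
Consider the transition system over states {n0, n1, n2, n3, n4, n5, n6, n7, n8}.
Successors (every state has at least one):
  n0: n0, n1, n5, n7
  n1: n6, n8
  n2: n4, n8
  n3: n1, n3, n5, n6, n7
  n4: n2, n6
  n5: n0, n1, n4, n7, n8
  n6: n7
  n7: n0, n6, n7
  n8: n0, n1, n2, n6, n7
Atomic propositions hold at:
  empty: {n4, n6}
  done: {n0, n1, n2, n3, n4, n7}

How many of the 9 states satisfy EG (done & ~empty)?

Sat(~empty) = {n0, n1, n2, n3, n5, n7, n8}
Sat(done & ~empty) = {n0, n1, n2, n3, n7}
EG (done & ~empty): greatest fixpoint, start Z0 = {n0, n1, n2, n3, n7}, keep only states in Sat with some successor in Z. Z1 = {n0, n3, n7}; fixed.
Sat(EG (done & ~empty)) = {n0, n3, n7}
|Sat(EG (done & ~empty))| = |{n0, n3, n7}| = 3.

3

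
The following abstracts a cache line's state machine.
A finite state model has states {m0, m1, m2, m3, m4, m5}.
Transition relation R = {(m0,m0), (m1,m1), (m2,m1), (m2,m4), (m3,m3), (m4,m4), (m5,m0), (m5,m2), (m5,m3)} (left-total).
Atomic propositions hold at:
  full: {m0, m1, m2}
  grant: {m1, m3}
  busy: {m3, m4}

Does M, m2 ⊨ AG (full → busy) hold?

No

Sat(full → busy) = {m3, m4, m5}
AG (full → busy): greatest fixpoint, start Z0 = {m3, m4, m5}, keep only states in Sat with every successor in Z. Z1 = {m3, m4}; fixed.
Sat(AG (full → busy)) = {m3, m4}
m2 ∉ Sat(AG (full → busy)) = {m3, m4}, so the formula does not hold at m2.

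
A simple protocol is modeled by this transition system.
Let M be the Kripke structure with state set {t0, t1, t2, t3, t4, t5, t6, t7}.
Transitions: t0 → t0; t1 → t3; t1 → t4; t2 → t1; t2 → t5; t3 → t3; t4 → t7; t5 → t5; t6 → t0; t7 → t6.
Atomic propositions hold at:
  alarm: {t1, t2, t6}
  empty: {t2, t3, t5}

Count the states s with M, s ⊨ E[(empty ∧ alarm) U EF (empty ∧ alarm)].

Sat(empty ∧ alarm) = {t2}
EF (empty ∧ alarm): least fixpoint, start Z0 = {t2}, add states with some successor in Z. Already a fixed point.
Sat(EF (empty ∧ alarm)) = {t2}
E[(empty ∧ alarm) U EF (empty ∧ alarm)]: least fixpoint, start Z0 = Sat(EF (empty ∧ alarm)) = {t2}, add states in Sat(empty ∧ alarm) with some successor in Z. Already a fixed point.
Sat(E[(empty ∧ alarm) U EF (empty ∧ alarm)]) = {t2}
|Sat(E[(empty ∧ alarm) U EF (empty ∧ alarm)])| = |{t2}| = 1.

1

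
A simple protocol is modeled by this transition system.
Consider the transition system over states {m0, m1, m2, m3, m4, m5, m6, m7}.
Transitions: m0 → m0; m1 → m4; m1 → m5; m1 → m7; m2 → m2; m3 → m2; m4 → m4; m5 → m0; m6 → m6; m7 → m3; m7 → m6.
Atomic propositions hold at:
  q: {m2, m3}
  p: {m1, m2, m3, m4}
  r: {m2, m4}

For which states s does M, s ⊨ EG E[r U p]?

E[r U p]: least fixpoint, start Z0 = Sat(p) = {m1, m2, m3, m4}, add states in Sat(r) with some successor in Z. Already a fixed point.
Sat(E[r U p]) = {m1, m2, m3, m4}
EG E[r U p]: greatest fixpoint, start Z0 = {m1, m2, m3, m4}, keep only states in Sat with some successor in Z. Already a fixed point.
Sat(EG E[r U p]) = {m1, m2, m3, m4}

{m1, m2, m3, m4}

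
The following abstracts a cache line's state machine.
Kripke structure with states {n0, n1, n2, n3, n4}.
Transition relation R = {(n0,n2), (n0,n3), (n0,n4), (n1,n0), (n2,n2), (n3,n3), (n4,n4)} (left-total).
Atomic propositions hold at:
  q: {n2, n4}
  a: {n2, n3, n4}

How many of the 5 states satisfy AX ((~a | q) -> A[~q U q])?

4

Sat(~a) = {n0, n1}
Sat(~a | q) = {n0, n1, n2, n4}
Sat(~q) = {n0, n1, n3}
A[~q U q]: least fixpoint, start Z0 = Sat(q) = {n2, n4}, add states in Sat(~q) with every successor in Z. Already a fixed point.
Sat(A[~q U q]) = {n2, n4}
Sat((~a | q) -> A[~q U q]) = {n2, n3, n4}
Sat(AX ((~a | q) -> A[~q U q])) = {s : every successor in {n2, n3, n4}} = {n0, n2, n3, n4}
|Sat(AX ((~a | q) -> A[~q U q]))| = |{n0, n2, n3, n4}| = 4.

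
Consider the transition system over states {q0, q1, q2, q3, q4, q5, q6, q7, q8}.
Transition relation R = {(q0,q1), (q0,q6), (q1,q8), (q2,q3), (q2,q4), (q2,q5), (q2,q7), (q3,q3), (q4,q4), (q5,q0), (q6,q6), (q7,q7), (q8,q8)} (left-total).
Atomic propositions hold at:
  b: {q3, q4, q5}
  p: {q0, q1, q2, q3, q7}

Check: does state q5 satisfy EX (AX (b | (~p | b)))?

Sat(~p) = {q4, q5, q6, q8}
Sat(~p | b) = {q3, q4, q5, q6, q8}
Sat(b | (~p | b)) = {q3, q4, q5, q6, q8}
Sat(AX (b | (~p | b))) = {s : every successor in {q3, q4, q5, q6, q8}} = {q1, q3, q4, q6, q8}
Sat(EX (AX (b | (~p | b)))) = {s : some successor in {q1, q3, q4, q6, q8}} = {q0, q1, q2, q3, q4, q6, q8}
q5 ∉ Sat(EX (AX (b | (~p | b)))) = {q0, q1, q2, q3, q4, q6, q8}, so the formula does not hold at q5.

No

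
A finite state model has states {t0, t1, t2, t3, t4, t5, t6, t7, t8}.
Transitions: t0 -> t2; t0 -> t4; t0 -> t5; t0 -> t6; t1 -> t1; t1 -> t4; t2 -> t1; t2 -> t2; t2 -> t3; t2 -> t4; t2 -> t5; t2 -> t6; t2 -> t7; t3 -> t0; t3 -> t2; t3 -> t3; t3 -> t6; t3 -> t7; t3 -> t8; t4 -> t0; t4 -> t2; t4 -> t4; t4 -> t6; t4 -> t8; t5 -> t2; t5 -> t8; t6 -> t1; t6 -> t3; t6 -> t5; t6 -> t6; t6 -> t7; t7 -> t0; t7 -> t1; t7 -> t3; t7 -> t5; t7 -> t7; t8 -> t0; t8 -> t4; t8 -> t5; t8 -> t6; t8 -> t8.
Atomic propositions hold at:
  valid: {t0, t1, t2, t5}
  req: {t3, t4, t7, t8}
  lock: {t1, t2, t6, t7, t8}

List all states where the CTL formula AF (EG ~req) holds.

{t0, t1, t2, t5, t6}

Sat(~req) = {t0, t1, t2, t5, t6}
EG ~req: greatest fixpoint, start Z0 = {t0, t1, t2, t5, t6}, keep only states in Sat with some successor in Z. Already a fixed point.
Sat(EG ~req) = {t0, t1, t2, t5, t6}
AF (EG ~req): least fixpoint, start Z0 = {t0, t1, t2, t5, t6}, add states with every successor in Z. Already a fixed point.
Sat(AF (EG ~req)) = {t0, t1, t2, t5, t6}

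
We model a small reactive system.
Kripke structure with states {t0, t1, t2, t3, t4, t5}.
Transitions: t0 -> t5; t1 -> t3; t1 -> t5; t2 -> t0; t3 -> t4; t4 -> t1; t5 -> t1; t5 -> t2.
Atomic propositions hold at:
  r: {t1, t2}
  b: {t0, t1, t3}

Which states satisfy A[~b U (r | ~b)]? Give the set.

{t1, t2, t4, t5}

Sat(~b) = {t2, t4, t5}
Sat(r | ~b) = {t1, t2, t4, t5}
A[~b U (r | ~b)]: least fixpoint, start Z0 = Sat((r | ~b)) = {t1, t2, t4, t5}, add states in Sat(~b) with every successor in Z. Already a fixed point.
Sat(A[~b U (r | ~b)]) = {t1, t2, t4, t5}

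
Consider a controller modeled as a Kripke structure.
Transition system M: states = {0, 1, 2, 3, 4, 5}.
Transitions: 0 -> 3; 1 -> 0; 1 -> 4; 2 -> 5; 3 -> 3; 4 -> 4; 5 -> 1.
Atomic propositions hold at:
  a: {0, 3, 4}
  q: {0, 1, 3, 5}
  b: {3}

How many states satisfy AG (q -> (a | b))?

3

Sat(a | b) = {0, 3, 4}
Sat(q -> (a | b)) = {0, 2, 3, 4}
AG (q -> (a | b)): greatest fixpoint, start Z0 = {0, 2, 3, 4}, keep only states in Sat with every successor in Z. Z1 = {0, 3, 4}; fixed.
Sat(AG (q -> (a | b))) = {0, 3, 4}
|Sat(AG (q -> (a | b)))| = |{0, 3, 4}| = 3.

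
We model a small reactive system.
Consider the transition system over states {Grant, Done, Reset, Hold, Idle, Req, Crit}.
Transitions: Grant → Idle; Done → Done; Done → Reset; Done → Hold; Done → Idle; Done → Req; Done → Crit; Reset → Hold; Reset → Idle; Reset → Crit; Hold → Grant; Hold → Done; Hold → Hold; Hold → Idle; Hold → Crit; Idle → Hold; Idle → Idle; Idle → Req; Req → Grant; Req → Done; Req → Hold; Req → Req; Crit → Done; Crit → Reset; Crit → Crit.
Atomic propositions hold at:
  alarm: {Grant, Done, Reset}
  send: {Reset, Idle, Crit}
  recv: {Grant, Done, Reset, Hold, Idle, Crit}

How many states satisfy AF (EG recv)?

EG recv: greatest fixpoint, start Z0 = {Grant, Done, Reset, Hold, Idle, Crit}, keep only states in Sat with some successor in Z. Already a fixed point.
Sat(EG recv) = {Grant, Done, Reset, Hold, Idle, Crit}
AF (EG recv): least fixpoint, start Z0 = {Grant, Done, Reset, Hold, Idle, Crit}, add states with every successor in Z. Already a fixed point.
Sat(AF (EG recv)) = {Grant, Done, Reset, Hold, Idle, Crit}
|Sat(AF (EG recv))| = |{Grant, Done, Reset, Hold, Idle, Crit}| = 6.

6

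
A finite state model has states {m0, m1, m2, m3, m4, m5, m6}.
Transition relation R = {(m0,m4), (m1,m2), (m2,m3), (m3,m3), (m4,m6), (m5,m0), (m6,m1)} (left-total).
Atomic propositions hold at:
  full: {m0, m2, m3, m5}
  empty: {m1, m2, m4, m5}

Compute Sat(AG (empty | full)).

{m1, m2, m3}

Sat(empty | full) = {m0, m1, m2, m3, m4, m5}
AG (empty | full): greatest fixpoint, start Z0 = {m0, m1, m2, m3, m4, m5}, keep only states in Sat with every successor in Z. Z1 = {m0, m1, m2, m3, m5}; Z2 = {m1, m2, m3, m5}; Z3 = {m1, m2, m3}; fixed.
Sat(AG (empty | full)) = {m1, m2, m3}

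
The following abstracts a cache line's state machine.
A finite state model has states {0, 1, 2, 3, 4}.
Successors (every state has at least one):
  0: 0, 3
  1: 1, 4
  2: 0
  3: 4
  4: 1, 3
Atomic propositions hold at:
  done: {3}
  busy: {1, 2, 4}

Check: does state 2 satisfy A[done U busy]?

A[done U busy]: least fixpoint, start Z0 = Sat(busy) = {1, 2, 4}, add states in Sat(done) with every successor in Z. Z1 = {1, 2, 3, 4}; fixed.
Sat(A[done U busy]) = {1, 2, 3, 4}
2 ∈ Sat(A[done U busy]) = {1, 2, 3, 4}, so the formula holds at 2.

Yes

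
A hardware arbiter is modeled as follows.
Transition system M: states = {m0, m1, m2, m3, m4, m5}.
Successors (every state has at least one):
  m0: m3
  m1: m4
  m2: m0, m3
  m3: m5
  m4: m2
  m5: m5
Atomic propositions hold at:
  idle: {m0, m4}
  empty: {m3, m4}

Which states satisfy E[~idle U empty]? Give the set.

Sat(~idle) = {m1, m2, m3, m5}
E[~idle U empty]: least fixpoint, start Z0 = Sat(empty) = {m3, m4}, add states in Sat(~idle) with some successor in Z. Z1 = {m1, m2, m3, m4}; fixed.
Sat(E[~idle U empty]) = {m1, m2, m3, m4}

{m1, m2, m3, m4}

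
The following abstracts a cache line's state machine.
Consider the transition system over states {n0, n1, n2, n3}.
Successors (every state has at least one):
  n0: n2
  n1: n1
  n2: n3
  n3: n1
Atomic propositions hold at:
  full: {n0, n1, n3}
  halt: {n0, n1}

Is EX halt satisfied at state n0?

No

Sat(EX halt) = {s : some successor in {n0, n1}} = {n1, n3}
n0 ∉ Sat(EX halt) = {n1, n3}, so the formula does not hold at n0.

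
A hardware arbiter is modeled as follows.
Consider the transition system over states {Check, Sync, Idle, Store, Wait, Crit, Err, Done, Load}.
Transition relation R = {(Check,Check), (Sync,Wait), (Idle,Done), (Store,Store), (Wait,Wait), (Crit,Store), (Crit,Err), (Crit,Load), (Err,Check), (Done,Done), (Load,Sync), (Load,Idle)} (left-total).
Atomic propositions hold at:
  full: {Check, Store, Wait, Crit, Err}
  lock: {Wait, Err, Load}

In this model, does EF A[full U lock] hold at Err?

Yes

A[full U lock]: least fixpoint, start Z0 = Sat(lock) = {Wait, Err, Load}, add states in Sat(full) with every successor in Z. Already a fixed point.
Sat(A[full U lock]) = {Wait, Err, Load}
EF A[full U lock]: least fixpoint, start Z0 = {Wait, Err, Load}, add states with some successor in Z. Z1 = {Sync, Wait, Crit, Err, Load}; fixed.
Sat(EF A[full U lock]) = {Sync, Wait, Crit, Err, Load}
Err ∈ Sat(EF A[full U lock]) = {Sync, Wait, Crit, Err, Load}, so the formula holds at Err.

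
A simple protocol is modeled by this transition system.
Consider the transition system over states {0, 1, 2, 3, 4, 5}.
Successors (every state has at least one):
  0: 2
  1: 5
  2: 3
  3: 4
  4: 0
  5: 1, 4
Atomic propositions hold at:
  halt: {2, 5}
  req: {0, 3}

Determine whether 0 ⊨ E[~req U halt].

Sat(~req) = {1, 2, 4, 5}
E[~req U halt]: least fixpoint, start Z0 = Sat(halt) = {2, 5}, add states in Sat(~req) with some successor in Z. Z1 = {1, 2, 5}; fixed.
Sat(E[~req U halt]) = {1, 2, 5}
0 ∉ Sat(E[~req U halt]) = {1, 2, 5}, so the formula does not hold at 0.

No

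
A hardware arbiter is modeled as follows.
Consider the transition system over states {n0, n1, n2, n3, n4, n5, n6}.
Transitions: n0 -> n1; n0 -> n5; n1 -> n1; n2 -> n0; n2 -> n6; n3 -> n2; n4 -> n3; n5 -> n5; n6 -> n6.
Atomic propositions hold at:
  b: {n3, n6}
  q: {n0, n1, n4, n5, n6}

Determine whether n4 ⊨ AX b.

Sat(AX b) = {s : every successor in {n3, n6}} = {n4, n6}
n4 ∈ Sat(AX b) = {n4, n6}, so the formula holds at n4.

Yes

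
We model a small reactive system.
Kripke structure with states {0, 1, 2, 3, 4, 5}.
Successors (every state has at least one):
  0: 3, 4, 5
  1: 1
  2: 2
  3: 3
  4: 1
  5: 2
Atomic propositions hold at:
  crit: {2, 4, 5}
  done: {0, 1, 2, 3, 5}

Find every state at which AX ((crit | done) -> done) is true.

Sat(crit | done) = {0, 1, 2, 3, 4, 5}
Sat((crit | done) -> done) = {0, 1, 2, 3, 5}
Sat(AX ((crit | done) -> done)) = {s : every successor in {0, 1, 2, 3, 5}} = {1, 2, 3, 4, 5}

{1, 2, 3, 4, 5}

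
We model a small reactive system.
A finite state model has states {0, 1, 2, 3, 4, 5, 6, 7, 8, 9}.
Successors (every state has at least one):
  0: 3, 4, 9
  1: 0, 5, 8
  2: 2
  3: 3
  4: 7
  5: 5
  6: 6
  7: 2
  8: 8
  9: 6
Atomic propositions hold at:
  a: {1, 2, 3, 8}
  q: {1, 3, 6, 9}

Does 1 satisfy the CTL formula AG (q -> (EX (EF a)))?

No

EF a: least fixpoint, start Z0 = {1, 2, 3, 8}, add states with some successor in Z. Z1 = {0, 1, 2, 3, 7, 8}; Z2 = {0, 1, 2, 3, 4, 7, 8}; fixed.
Sat(EF a) = {0, 1, 2, 3, 4, 7, 8}
Sat(EX (EF a)) = {s : some successor in {0, 1, 2, 3, 4, 7, 8}} = {0, 1, 2, 3, 4, 7, 8}
Sat(q -> (EX (EF a))) = {0, 1, 2, 3, 4, 5, 7, 8}
AG (q -> (EX (EF a))): greatest fixpoint, start Z0 = {0, 1, 2, 3, 4, 5, 7, 8}, keep only states in Sat with every successor in Z. Z1 = {1, 2, 3, 4, 5, 7, 8}; Z2 = {2, 3, 4, 5, 7, 8}; fixed.
Sat(AG (q -> (EX (EF a)))) = {2, 3, 4, 5, 7, 8}
1 ∉ Sat(AG (q -> (EX (EF a)))) = {2, 3, 4, 5, 7, 8}, so the formula does not hold at 1.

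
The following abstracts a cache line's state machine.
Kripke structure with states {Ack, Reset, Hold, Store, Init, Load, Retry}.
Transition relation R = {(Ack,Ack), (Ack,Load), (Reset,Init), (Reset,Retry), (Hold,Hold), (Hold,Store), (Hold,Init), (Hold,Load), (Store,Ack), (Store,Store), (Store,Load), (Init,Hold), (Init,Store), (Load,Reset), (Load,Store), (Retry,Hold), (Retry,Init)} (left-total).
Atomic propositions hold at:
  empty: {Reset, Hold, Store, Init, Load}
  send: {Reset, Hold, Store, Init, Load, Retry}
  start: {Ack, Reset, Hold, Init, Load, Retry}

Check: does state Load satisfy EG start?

EG start: greatest fixpoint, start Z0 = {Ack, Reset, Hold, Init, Load, Retry}, keep only states in Sat with some successor in Z. Already a fixed point.
Sat(EG start) = {Ack, Reset, Hold, Init, Load, Retry}
Load ∈ Sat(EG start) = {Ack, Reset, Hold, Init, Load, Retry}, so the formula holds at Load.

Yes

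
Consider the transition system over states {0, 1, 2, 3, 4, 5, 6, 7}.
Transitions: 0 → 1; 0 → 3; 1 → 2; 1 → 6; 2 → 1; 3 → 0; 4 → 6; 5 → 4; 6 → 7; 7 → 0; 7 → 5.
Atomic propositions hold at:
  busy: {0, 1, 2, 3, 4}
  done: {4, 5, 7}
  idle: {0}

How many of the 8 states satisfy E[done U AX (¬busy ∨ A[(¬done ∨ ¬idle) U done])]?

Sat(¬busy) = {5, 6, 7}
Sat(¬done) = {0, 1, 2, 3, 6}
Sat(¬idle) = {1, 2, 3, 4, 5, 6, 7}
Sat(¬done ∨ ¬idle) = {0, 1, 2, 3, 4, 5, 6, 7}
A[(¬done ∨ ¬idle) U done]: least fixpoint, start Z0 = Sat(done) = {4, 5, 7}, add states in Sat(¬done ∨ ¬idle) with every successor in Z. Z1 = {4, 5, 6, 7}; fixed.
Sat(A[(¬done ∨ ¬idle) U done]) = {4, 5, 6, 7}
Sat(¬busy ∨ A[(¬done ∨ ¬idle) U done]) = {4, 5, 6, 7}
Sat(AX (¬busy ∨ A[(¬done ∨ ¬idle) U done])) = {s : every successor in {4, 5, 6, 7}} = {4, 5, 6}
E[done U AX (¬busy ∨ A[(¬done ∨ ¬idle) U done])]: least fixpoint, start Z0 = Sat(AX (¬busy ∨ A[(¬done ∨ ¬idle) U done])) = {4, 5, 6}, add states in Sat(done) with some successor in Z. Z1 = {4, 5, 6, 7}; fixed.
Sat(E[done U AX (¬busy ∨ A[(¬done ∨ ¬idle) U done])]) = {4, 5, 6, 7}
|Sat(E[done U AX (¬busy ∨ A[(¬done ∨ ¬idle) U done])])| = |{4, 5, 6, 7}| = 4.

4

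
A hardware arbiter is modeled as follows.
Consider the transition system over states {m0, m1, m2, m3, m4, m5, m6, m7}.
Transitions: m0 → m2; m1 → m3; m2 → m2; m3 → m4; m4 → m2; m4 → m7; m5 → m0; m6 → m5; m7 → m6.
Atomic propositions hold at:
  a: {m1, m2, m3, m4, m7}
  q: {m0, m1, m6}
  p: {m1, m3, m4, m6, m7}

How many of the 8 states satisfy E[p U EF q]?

EF q: least fixpoint, start Z0 = {m0, m1, m6}, add states with some successor in Z. Z1 = {m0, m1, m5, m6, m7}; Z2 = {m0, m1, m4, m5, m6, m7}; Z3 = {m0, m1, m3, m4, m5, m6, m7}; fixed.
Sat(EF q) = {m0, m1, m3, m4, m5, m6, m7}
E[p U EF q]: least fixpoint, start Z0 = Sat(EF q) = {m0, m1, m3, m4, m5, m6, m7}, add states in Sat(p) with some successor in Z. Already a fixed point.
Sat(E[p U EF q]) = {m0, m1, m3, m4, m5, m6, m7}
|Sat(E[p U EF q])| = |{m0, m1, m3, m4, m5, m6, m7}| = 7.

7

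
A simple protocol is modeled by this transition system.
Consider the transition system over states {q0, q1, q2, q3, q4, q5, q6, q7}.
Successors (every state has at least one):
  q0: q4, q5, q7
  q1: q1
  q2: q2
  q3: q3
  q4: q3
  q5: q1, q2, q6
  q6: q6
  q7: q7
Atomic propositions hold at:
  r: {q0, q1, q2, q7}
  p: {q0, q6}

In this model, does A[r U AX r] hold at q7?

Yes

Sat(AX r) = {s : every successor in {q0, q1, q2, q7}} = {q1, q2, q7}
A[r U AX r]: least fixpoint, start Z0 = Sat(AX r) = {q1, q2, q7}, add states in Sat(r) with every successor in Z. Already a fixed point.
Sat(A[r U AX r]) = {q1, q2, q7}
q7 ∈ Sat(A[r U AX r]) = {q1, q2, q7}, so the formula holds at q7.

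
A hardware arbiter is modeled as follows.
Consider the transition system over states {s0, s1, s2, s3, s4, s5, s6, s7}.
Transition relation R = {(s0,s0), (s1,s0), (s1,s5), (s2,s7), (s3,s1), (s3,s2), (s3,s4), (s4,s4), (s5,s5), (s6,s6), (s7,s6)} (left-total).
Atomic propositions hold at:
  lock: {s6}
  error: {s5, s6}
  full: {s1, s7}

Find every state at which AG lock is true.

AG lock: greatest fixpoint, start Z0 = {s6}, keep only states in Sat with every successor in Z. Already a fixed point.
Sat(AG lock) = {s6}

{s6}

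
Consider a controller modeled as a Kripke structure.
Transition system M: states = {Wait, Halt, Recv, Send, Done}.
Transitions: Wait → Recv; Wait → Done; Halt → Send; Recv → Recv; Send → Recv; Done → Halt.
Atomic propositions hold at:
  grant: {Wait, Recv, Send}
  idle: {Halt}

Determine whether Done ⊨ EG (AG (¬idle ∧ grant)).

Sat(¬idle) = {Wait, Recv, Send, Done}
Sat(¬idle ∧ grant) = {Wait, Recv, Send}
AG (¬idle ∧ grant): greatest fixpoint, start Z0 = {Wait, Recv, Send}, keep only states in Sat with every successor in Z. Z1 = {Recv, Send}; fixed.
Sat(AG (¬idle ∧ grant)) = {Recv, Send}
EG (AG (¬idle ∧ grant)): greatest fixpoint, start Z0 = {Recv, Send}, keep only states in Sat with some successor in Z. Already a fixed point.
Sat(EG (AG (¬idle ∧ grant))) = {Recv, Send}
Done ∉ Sat(EG (AG (¬idle ∧ grant))) = {Recv, Send}, so the formula does not hold at Done.

No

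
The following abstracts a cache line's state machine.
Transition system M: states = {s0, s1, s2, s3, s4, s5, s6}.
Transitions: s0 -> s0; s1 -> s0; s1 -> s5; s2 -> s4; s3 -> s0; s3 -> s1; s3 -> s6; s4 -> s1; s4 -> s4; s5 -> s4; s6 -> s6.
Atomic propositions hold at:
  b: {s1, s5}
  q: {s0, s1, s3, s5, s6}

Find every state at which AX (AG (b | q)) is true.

{s0, s6}

Sat(b | q) = {s0, s1, s3, s5, s6}
AG (b | q): greatest fixpoint, start Z0 = {s0, s1, s3, s5, s6}, keep only states in Sat with every successor in Z. Z1 = {s0, s1, s3, s6}; Z2 = {s0, s3, s6}; Z3 = {s0, s6}; fixed.
Sat(AG (b | q)) = {s0, s6}
Sat(AX (AG (b | q))) = {s : every successor in {s0, s6}} = {s0, s6}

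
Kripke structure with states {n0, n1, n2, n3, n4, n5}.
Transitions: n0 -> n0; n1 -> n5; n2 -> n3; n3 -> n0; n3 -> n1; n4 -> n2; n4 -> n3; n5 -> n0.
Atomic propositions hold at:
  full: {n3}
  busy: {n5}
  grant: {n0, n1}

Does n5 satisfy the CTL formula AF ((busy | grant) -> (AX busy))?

Sat(busy | grant) = {n0, n1, n5}
Sat(AX busy) = {s : every successor in {n5}} = {n1}
Sat((busy | grant) -> (AX busy)) = {n1, n2, n3, n4}
AF ((busy | grant) -> (AX busy)): least fixpoint, start Z0 = {n1, n2, n3, n4}, add states with every successor in Z. Already a fixed point.
Sat(AF ((busy | grant) -> (AX busy))) = {n1, n2, n3, n4}
n5 ∉ Sat(AF ((busy | grant) -> (AX busy))) = {n1, n2, n3, n4}, so the formula does not hold at n5.

No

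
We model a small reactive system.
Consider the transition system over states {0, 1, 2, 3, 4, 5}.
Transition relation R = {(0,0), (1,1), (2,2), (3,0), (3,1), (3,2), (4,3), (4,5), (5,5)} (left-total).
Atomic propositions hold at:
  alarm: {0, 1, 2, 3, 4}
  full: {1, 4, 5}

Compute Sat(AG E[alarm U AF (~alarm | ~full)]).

{0, 2, 5}

Sat(~alarm) = {5}
Sat(~full) = {0, 2, 3}
Sat(~alarm | ~full) = {0, 2, 3, 5}
AF (~alarm | ~full): least fixpoint, start Z0 = {0, 2, 3, 5}, add states with every successor in Z. Z1 = {0, 2, 3, 4, 5}; fixed.
Sat(AF (~alarm | ~full)) = {0, 2, 3, 4, 5}
E[alarm U AF (~alarm | ~full)]: least fixpoint, start Z0 = Sat(AF (~alarm | ~full)) = {0, 2, 3, 4, 5}, add states in Sat(alarm) with some successor in Z. Already a fixed point.
Sat(E[alarm U AF (~alarm | ~full)]) = {0, 2, 3, 4, 5}
AG E[alarm U AF (~alarm | ~full)]: greatest fixpoint, start Z0 = {0, 2, 3, 4, 5}, keep only states in Sat with every successor in Z. Z1 = {0, 2, 4, 5}; Z2 = {0, 2, 5}; fixed.
Sat(AG E[alarm U AF (~alarm | ~full)]) = {0, 2, 5}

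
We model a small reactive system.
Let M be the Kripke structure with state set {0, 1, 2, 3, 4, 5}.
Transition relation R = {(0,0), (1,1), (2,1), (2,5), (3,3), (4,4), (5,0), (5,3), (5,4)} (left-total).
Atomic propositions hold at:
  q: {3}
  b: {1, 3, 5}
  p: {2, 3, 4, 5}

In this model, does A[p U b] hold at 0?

No

A[p U b]: least fixpoint, start Z0 = Sat(b) = {1, 3, 5}, add states in Sat(p) with every successor in Z. Z1 = {1, 2, 3, 5}; fixed.
Sat(A[p U b]) = {1, 2, 3, 5}
0 ∉ Sat(A[p U b]) = {1, 2, 3, 5}, so the formula does not hold at 0.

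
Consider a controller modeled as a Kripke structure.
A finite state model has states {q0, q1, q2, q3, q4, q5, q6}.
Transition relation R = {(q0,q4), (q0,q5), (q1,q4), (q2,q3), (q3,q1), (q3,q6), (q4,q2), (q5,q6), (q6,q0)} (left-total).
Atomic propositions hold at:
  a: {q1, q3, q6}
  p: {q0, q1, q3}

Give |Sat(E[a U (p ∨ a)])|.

4

Sat(p ∨ a) = {q0, q1, q3, q6}
E[a U (p ∨ a)]: least fixpoint, start Z0 = Sat((p ∨ a)) = {q0, q1, q3, q6}, add states in Sat(a) with some successor in Z. Already a fixed point.
Sat(E[a U (p ∨ a)]) = {q0, q1, q3, q6}
|Sat(E[a U (p ∨ a)])| = |{q0, q1, q3, q6}| = 4.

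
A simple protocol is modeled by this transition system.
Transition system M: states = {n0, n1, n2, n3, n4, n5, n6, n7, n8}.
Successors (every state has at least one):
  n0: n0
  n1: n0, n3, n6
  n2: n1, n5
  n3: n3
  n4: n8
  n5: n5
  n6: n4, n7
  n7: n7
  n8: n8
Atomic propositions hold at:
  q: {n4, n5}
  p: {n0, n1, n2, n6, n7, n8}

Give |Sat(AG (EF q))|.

1

EF q: least fixpoint, start Z0 = {n4, n5}, add states with some successor in Z. Z1 = {n2, n4, n5, n6}; Z2 = {n1, n2, n4, n5, n6}; fixed.
Sat(EF q) = {n1, n2, n4, n5, n6}
AG (EF q): greatest fixpoint, start Z0 = {n1, n2, n4, n5, n6}, keep only states in Sat with every successor in Z. Z1 = {n2, n5}; Z2 = {n5}; fixed.
Sat(AG (EF q)) = {n5}
|Sat(AG (EF q))| = |{n5}| = 1.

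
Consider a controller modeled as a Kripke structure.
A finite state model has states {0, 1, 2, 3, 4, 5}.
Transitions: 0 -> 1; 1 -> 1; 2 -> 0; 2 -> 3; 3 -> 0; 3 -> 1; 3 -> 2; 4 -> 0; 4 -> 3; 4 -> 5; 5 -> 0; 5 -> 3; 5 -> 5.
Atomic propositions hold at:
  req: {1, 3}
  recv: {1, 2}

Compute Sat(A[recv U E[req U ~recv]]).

Sat(~recv) = {0, 3, 4, 5}
E[req U ~recv]: least fixpoint, start Z0 = Sat(~recv) = {0, 3, 4, 5}, add states in Sat(req) with some successor in Z. Already a fixed point.
Sat(E[req U ~recv]) = {0, 3, 4, 5}
A[recv U E[req U ~recv]]: least fixpoint, start Z0 = Sat(E[req U ~recv]) = {0, 3, 4, 5}, add states in Sat(recv) with every successor in Z. Z1 = {0, 2, 3, 4, 5}; fixed.
Sat(A[recv U E[req U ~recv]]) = {0, 2, 3, 4, 5}

{0, 2, 3, 4, 5}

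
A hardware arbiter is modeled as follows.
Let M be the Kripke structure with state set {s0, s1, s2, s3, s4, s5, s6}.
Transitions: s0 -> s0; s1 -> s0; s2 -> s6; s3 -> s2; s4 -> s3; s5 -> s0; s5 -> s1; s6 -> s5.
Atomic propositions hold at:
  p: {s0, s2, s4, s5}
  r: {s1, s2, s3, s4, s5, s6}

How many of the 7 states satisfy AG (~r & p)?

1

Sat(~r) = {s0}
Sat(~r & p) = {s0}
AG (~r & p): greatest fixpoint, start Z0 = {s0}, keep only states in Sat with every successor in Z. Already a fixed point.
Sat(AG (~r & p)) = {s0}
|Sat(AG (~r & p))| = |{s0}| = 1.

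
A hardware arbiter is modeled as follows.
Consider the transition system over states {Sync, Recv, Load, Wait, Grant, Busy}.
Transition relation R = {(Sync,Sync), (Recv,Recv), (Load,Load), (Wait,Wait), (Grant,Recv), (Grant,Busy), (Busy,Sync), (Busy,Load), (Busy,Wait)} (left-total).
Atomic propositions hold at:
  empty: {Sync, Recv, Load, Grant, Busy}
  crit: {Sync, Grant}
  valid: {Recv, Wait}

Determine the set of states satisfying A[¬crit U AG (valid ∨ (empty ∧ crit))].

{Sync, Recv, Wait}

Sat(¬crit) = {Recv, Load, Wait, Busy}
Sat(empty ∧ crit) = {Sync, Grant}
Sat(valid ∨ (empty ∧ crit)) = {Sync, Recv, Wait, Grant}
AG (valid ∨ (empty ∧ crit)): greatest fixpoint, start Z0 = {Sync, Recv, Wait, Grant}, keep only states in Sat with every successor in Z. Z1 = {Sync, Recv, Wait}; fixed.
Sat(AG (valid ∨ (empty ∧ crit))) = {Sync, Recv, Wait}
A[¬crit U AG (valid ∨ (empty ∧ crit))]: least fixpoint, start Z0 = Sat(AG (valid ∨ (empty ∧ crit))) = {Sync, Recv, Wait}, add states in Sat(¬crit) with every successor in Z. Already a fixed point.
Sat(A[¬crit U AG (valid ∨ (empty ∧ crit))]) = {Sync, Recv, Wait}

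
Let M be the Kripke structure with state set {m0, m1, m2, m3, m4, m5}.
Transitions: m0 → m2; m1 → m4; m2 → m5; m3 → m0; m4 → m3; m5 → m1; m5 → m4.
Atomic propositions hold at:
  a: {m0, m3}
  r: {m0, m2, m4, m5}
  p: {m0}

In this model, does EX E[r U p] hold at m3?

E[r U p]: least fixpoint, start Z0 = Sat(p) = {m0}, add states in Sat(r) with some successor in Z. Already a fixed point.
Sat(E[r U p]) = {m0}
Sat(EX E[r U p]) = {s : some successor in {m0}} = {m3}
m3 ∈ Sat(EX E[r U p]) = {m3}, so the formula holds at m3.

Yes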